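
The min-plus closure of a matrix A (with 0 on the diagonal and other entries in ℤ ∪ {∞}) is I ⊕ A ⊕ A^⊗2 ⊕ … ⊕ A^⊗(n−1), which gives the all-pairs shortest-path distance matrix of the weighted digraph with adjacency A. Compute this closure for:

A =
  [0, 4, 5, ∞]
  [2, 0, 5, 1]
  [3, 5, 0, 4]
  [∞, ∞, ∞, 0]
Closure =
  [0, 4, 5, 5]
  [2, 0, 5, 1]
  [3, 5, 0, 4]
  [∞, ∞, ∞, 0]

This is the Floyd-Warshall all-pairs shortest-path computation. For each intermediate vertex k = 0, 1, …, 3, update dist[i][j] ← min(dist[i][j], dist[i][k] + dist[k][j]). The final matrix gives, for each (i, j), the minimum total weight of any directed path from i to j (possibly empty when i = j).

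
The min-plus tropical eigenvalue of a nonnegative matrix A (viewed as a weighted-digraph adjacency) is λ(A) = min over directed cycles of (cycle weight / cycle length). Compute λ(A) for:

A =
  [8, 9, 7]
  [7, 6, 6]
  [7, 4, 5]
λ(A) = 5

Enumerate directed cycles and compute their means (weight / length). Sample:
  cycle 0 → 0: weight = 8, length = 1, mean = 8/1 ≈ 8.000
  cycle 1 → 1: weight = 6, length = 1, mean = 6/1 ≈ 6.000
  cycle 2 → 2: weight = 5, length = 1, mean = 5/1 ≈ 5.000
  cycle 0 → 1 → 0: weight = 16, length = 2, mean = 16/2 ≈ 8.000
  cycle 0 → 2 → 0: weight = 14, length = 2, mean = 14/2 ≈ 7.000
  cycle 1 → 0 → 1: weight = 16, length = 2, mean = 16/2 ≈ 8.000
Minimum mean = 5.000, attained e.g. along the cycle 2 → 2 with weight 5 and length 1. So λ(A) = 5/1 = 5.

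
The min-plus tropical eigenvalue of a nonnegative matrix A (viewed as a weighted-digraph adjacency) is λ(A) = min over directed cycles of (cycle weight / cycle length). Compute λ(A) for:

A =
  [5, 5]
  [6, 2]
λ(A) = 2

Enumerate directed cycles and compute their means (weight / length). Sample:
  cycle 0 → 0: weight = 5, length = 1, mean = 5/1 ≈ 5.000
  cycle 1 → 1: weight = 2, length = 1, mean = 2/1 ≈ 2.000
  cycle 0 → 1 → 0: weight = 11, length = 2, mean = 11/2 ≈ 5.500
  cycle 1 → 0 → 1: weight = 11, length = 2, mean = 11/2 ≈ 5.500
Minimum mean = 2.000, attained e.g. along the cycle 1 → 1 with weight 2 and length 1. So λ(A) = 2/1 = 2.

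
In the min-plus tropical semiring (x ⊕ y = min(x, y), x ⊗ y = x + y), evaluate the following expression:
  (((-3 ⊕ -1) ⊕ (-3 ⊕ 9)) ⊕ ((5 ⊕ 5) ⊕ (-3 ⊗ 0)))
(((-3 ⊕ -1) ⊕ (-3 ⊕ 9)) ⊕ ((5 ⊕ 5) ⊕ (-3 ⊗ 0))) = -3

Expand innermost to outermost. Recall ⊕ takes the minimum of its arguments and ⊗ takes their sum. Working out the expression (((-3 ⊕ -1) ⊕ (-3 ⊕ 9)) ⊕ ((5 ⊕ 5) ⊕ (-3 ⊗ 0))) gives -3.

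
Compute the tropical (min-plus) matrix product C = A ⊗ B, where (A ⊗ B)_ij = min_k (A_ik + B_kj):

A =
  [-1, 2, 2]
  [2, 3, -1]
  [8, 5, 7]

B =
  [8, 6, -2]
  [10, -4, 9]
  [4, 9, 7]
A ⊗ B =
  [6, -2, -3]
  [3, -1, 0]
  [11, 1, 6]

Apply the min-plus product entry-by-entry:
  C[0][0] = min over k of (A[0][0] + B[0][0] = -1 + 8 = 7, A[0][1] + B[1][0] = 2 + 10 = 12, A[0][2] + B[2][0] = 2 + 4 = 6) = 6 (attained at k = 2)
  C[0][1] = min over k of (A[0][0] + B[0][1] = -1 + 6 = 5, A[0][1] + B[1][1] = 2 + -4 = -2, A[0][2] + B[2][1] = 2 + 9 = 11) = -2 (attained at k = 1)
  C[0][2] = min over k of (A[0][0] + B[0][2] = -1 + -2 = -3, A[0][1] + B[1][2] = 2 + 9 = 11, A[0][2] + B[2][2] = 2 + 7 = 9) = -3 (attained at k = 0)
  C[1][0] = min over k of (A[1][0] + B[0][0] = 2 + 8 = 10, A[1][1] + B[1][0] = 3 + 10 = 13, A[1][2] + B[2][0] = -1 + 4 = 3) = 3 (attained at k = 2)
  C[1][1] = min over k of (A[1][0] + B[0][1] = 2 + 6 = 8, A[1][1] + B[1][1] = 3 + -4 = -1, A[1][2] + B[2][1] = -1 + 9 = 8) = -1 (attained at k = 1)
  C[1][2] = min over k of (A[1][0] + B[0][2] = 2 + -2 = 0, A[1][1] + B[1][2] = 3 + 9 = 12, A[1][2] + B[2][2] = -1 + 7 = 6) = 0 (attained at k = 0)
  C[2][0] = min over k of (A[2][0] + B[0][0] = 8 + 8 = 16, A[2][1] + B[1][0] = 5 + 10 = 15, A[2][2] + B[2][0] = 7 + 4 = 11) = 11 (attained at k = 2)
  C[2][1] = min over k of (A[2][0] + B[0][1] = 8 + 6 = 14, A[2][1] + B[1][1] = 5 + -4 = 1, A[2][2] + B[2][1] = 7 + 9 = 16) = 1 (attained at k = 1)
  C[2][2] = min over k of (A[2][0] + B[0][2] = 8 + -2 = 6, A[2][1] + B[1][2] = 5 + 9 = 14, A[2][2] + B[2][2] = 7 + 7 = 14) = 6 (attained at k = 0)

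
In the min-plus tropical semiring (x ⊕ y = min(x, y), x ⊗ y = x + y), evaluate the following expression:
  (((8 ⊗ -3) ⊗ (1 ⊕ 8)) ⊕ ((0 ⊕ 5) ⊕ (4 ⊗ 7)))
(((8 ⊗ -3) ⊗ (1 ⊕ 8)) ⊕ ((0 ⊕ 5) ⊕ (4 ⊗ 7))) = 0

Expand innermost to outermost. Recall ⊕ takes the minimum of its arguments and ⊗ takes their sum. Working out the expression (((8 ⊗ -3) ⊗ (1 ⊕ 8)) ⊕ ((0 ⊕ 5) ⊕ (4 ⊗ 7))) gives 0.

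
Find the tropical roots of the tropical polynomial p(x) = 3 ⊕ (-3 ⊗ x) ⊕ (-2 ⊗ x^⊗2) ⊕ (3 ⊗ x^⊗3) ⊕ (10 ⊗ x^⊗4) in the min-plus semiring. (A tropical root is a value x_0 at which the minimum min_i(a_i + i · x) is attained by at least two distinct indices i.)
Roots: {-7, -5, -1, 6}

Each tropical root is a break point of the lower envelope of the lines y = a_i + i · x (there are 5 lines, with slopes 0, 1, ..., 4). Only the lines that attain the minimum somewhere contribute to roots; other lines are dominated. Here the surviving (envelope) indices are i = 4, i = 3, i = 2, i = 1, i = 0.
Intersections between consecutive envelope lines give the roots: for adjacent envelope indices i < j the intersection is x = (a_i − a_j) / (j − i). Reading off the sorted break points: {-7, -5, -1, 6}.
Verification: at each break x_0, at least two indices attain the minimum of min_i(a_i + i · x_0).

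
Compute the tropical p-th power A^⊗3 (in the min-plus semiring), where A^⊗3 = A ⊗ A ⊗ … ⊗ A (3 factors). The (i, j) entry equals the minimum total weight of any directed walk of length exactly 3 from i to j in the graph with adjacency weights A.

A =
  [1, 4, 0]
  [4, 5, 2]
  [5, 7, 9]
A^⊗3 =
  [3, 6, 2]
  [6, 9, 5]
  [7, 10, 6]

Each entry (A^⊗3)_ij equals the minimum over all length-3 walks i = v_0 → v_1 → … → v_3 = j of Σ_t A[v_t][v_{t+1}]. For example, for (i, j) = (0, 2) we minimise over 9 possible intermediate vertex sequences; the minimum is 2, attained along the walk 0 → 0 → 0 → 2.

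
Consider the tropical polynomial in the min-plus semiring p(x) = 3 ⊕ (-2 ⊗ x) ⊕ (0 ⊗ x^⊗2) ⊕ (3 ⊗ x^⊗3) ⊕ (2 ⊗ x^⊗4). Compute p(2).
p(2) = 0

A tropical monomial a ⊗ x^⊗i evaluates to a + i · x. Evaluating each term at x = 2:
  Term 0 contributes 3 + 0 · 2 = 3
  Term 1 contributes -2 + 1 · 2 = 0
  Term 2 contributes 0 + 2 · 2 = 4
  Term 3 contributes 3 + 3 · 2 = 9
  Term 4 contributes 2 + 4 · 2 = 10
p(2) = ⊕ of these = min[3, 0, 4, 9, 10] = 0.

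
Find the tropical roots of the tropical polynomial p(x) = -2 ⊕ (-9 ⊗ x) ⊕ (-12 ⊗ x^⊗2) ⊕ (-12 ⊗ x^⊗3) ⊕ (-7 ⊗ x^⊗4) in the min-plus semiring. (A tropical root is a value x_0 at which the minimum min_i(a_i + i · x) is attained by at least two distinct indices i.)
Roots: {-5, 0, 3, 7}

Each tropical root is a break point of the lower envelope of the lines y = a_i + i · x (there are 5 lines, with slopes 0, 1, ..., 4). Only the lines that attain the minimum somewhere contribute to roots; other lines are dominated. Here the surviving (envelope) indices are i = 4, i = 3, i = 2, i = 1, i = 0.
Intersections between consecutive envelope lines give the roots: for adjacent envelope indices i < j the intersection is x = (a_i − a_j) / (j − i). Reading off the sorted break points: {-5, 0, 3, 7}.
Verification: at each break x_0, at least two indices attain the minimum of min_i(a_i + i · x_0).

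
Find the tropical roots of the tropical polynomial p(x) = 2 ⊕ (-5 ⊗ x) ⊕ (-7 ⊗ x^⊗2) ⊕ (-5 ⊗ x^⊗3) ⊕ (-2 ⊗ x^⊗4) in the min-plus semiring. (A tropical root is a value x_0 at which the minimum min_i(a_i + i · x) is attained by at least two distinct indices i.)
Roots: {-3, -2, 2, 7}

Each tropical root is a break point of the lower envelope of the lines y = a_i + i · x (there are 5 lines, with slopes 0, 1, ..., 4). Only the lines that attain the minimum somewhere contribute to roots; other lines are dominated. Here the surviving (envelope) indices are i = 4, i = 3, i = 2, i = 1, i = 0.
Intersections between consecutive envelope lines give the roots: for adjacent envelope indices i < j the intersection is x = (a_i − a_j) / (j − i). Reading off the sorted break points: {-3, -2, 2, 7}.
Verification: at each break x_0, at least two indices attain the minimum of min_i(a_i + i · x_0).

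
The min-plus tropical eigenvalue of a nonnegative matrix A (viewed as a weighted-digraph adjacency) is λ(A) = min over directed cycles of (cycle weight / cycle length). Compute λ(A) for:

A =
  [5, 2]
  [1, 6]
λ(A) = 3/2

Enumerate directed cycles and compute their means (weight / length). Sample:
  cycle 0 → 0: weight = 5, length = 1, mean = 5/1 ≈ 5.000
  cycle 1 → 1: weight = 6, length = 1, mean = 6/1 ≈ 6.000
  cycle 0 → 1 → 0: weight = 3, length = 2, mean = 3/2 ≈ 1.500
  cycle 1 → 0 → 1: weight = 3, length = 2, mean = 3/2 ≈ 1.500
Minimum mean = 1.500, attained e.g. along the cycle 0 → 1 → 0 with weight 3 and length 2. So λ(A) = 3/2 = 3/2.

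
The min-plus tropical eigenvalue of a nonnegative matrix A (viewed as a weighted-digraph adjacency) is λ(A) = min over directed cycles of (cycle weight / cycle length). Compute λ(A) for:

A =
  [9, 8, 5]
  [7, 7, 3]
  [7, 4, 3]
λ(A) = 3

Enumerate directed cycles and compute their means (weight / length). Sample:
  cycle 0 → 0: weight = 9, length = 1, mean = 9/1 ≈ 9.000
  cycle 1 → 1: weight = 7, length = 1, mean = 7/1 ≈ 7.000
  cycle 2 → 2: weight = 3, length = 1, mean = 3/1 ≈ 3.000
  cycle 0 → 1 → 0: weight = 15, length = 2, mean = 15/2 ≈ 7.500
  cycle 0 → 2 → 0: weight = 12, length = 2, mean = 12/2 ≈ 6.000
  cycle 1 → 0 → 1: weight = 15, length = 2, mean = 15/2 ≈ 7.500
Minimum mean = 3.000, attained e.g. along the cycle 2 → 2 with weight 3 and length 1. So λ(A) = 3/1 = 3.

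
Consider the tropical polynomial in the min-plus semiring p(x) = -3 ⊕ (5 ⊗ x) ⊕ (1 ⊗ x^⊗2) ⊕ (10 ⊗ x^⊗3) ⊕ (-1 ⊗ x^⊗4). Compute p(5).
p(5) = -3

A tropical monomial a ⊗ x^⊗i evaluates to a + i · x. Evaluating each term at x = 5:
  Term 0 contributes -3 + 0 · 5 = -3
  Term 1 contributes 5 + 1 · 5 = 10
  Term 2 contributes 1 + 2 · 5 = 11
  Term 3 contributes 10 + 3 · 5 = 25
  Term 4 contributes -1 + 4 · 5 = 19
p(5) = ⊕ of these = min[-3, 10, 11, 25, 19] = -3.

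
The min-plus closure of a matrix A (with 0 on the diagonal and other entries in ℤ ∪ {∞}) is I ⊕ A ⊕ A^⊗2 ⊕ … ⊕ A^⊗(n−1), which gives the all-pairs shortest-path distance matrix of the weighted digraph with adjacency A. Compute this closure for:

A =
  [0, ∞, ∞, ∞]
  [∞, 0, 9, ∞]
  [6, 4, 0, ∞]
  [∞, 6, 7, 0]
Closure =
  [0, ∞, ∞, ∞]
  [15, 0, 9, ∞]
  [6, 4, 0, ∞]
  [13, 6, 7, 0]

This is the Floyd-Warshall all-pairs shortest-path computation. For each intermediate vertex k = 0, 1, …, 3, update dist[i][j] ← min(dist[i][j], dist[i][k] + dist[k][j]). The final matrix gives, for each (i, j), the minimum total weight of any directed path from i to j (possibly empty when i = j).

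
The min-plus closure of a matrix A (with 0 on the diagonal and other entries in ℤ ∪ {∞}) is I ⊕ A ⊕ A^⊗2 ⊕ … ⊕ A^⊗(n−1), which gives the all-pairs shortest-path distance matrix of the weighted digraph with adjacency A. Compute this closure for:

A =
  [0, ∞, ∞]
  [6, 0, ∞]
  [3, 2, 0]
Closure =
  [0, ∞, ∞]
  [6, 0, ∞]
  [3, 2, 0]

This is the Floyd-Warshall all-pairs shortest-path computation. For each intermediate vertex k = 0, 1, …, 2, update dist[i][j] ← min(dist[i][j], dist[i][k] + dist[k][j]). The final matrix gives, for each (i, j), the minimum total weight of any directed path from i to j (possibly empty when i = j).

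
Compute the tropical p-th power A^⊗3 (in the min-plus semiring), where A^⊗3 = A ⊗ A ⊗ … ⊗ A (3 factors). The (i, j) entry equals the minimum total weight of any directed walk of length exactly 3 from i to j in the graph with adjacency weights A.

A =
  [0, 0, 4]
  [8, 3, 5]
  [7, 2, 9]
A^⊗3 =
  [0, 0, 4]
  [8, 8, 11]
  [7, 7, 10]

Each entry (A^⊗3)_ij equals the minimum over all length-3 walks i = v_0 → v_1 → … → v_3 = j of Σ_t A[v_t][v_{t+1}]. For example, for (i, j) = (0, 2) we minimise over 9 possible intermediate vertex sequences; the minimum is 4, attained along the walk 0 → 0 → 0 → 2.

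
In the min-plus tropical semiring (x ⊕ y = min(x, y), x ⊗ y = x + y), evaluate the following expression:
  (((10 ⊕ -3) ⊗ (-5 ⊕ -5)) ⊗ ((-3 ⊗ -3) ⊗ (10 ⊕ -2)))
(((10 ⊕ -3) ⊗ (-5 ⊕ -5)) ⊗ ((-3 ⊗ -3) ⊗ (10 ⊕ -2))) = -16

Expand innermost to outermost. Recall ⊕ takes the minimum of its arguments and ⊗ takes their sum. Working out the expression (((10 ⊕ -3) ⊗ (-5 ⊕ -5)) ⊗ ((-3 ⊗ -3) ⊗ (10 ⊕ -2))) gives -16.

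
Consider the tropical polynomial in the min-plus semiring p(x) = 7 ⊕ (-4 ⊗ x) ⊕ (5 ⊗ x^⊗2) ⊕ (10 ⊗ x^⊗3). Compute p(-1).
p(-1) = -5

A tropical monomial a ⊗ x^⊗i evaluates to a + i · x. Evaluating each term at x = -1:
  Term 0 contributes 7 + 0 · -1 = 7
  Term 1 contributes -4 + 1 · -1 = -5
  Term 2 contributes 5 + 2 · -1 = 3
  Term 3 contributes 10 + 3 · -1 = 7
p(-1) = ⊕ of these = min[7, -5, 3, 7] = -5.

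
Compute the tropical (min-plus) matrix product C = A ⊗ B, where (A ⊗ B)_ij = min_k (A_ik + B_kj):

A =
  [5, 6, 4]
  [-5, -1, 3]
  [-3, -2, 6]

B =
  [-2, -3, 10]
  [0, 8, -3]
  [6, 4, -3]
A ⊗ B =
  [3, 2, 1]
  [-7, -8, -4]
  [-5, -6, -5]

Apply the min-plus product entry-by-entry:
  C[0][0] = min over k of (A[0][0] + B[0][0] = 5 + -2 = 3, A[0][1] + B[1][0] = 6 + 0 = 6, A[0][2] + B[2][0] = 4 + 6 = 10) = 3 (attained at k = 0)
  C[0][1] = min over k of (A[0][0] + B[0][1] = 5 + -3 = 2, A[0][1] + B[1][1] = 6 + 8 = 14, A[0][2] + B[2][1] = 4 + 4 = 8) = 2 (attained at k = 0)
  C[0][2] = min over k of (A[0][0] + B[0][2] = 5 + 10 = 15, A[0][1] + B[1][2] = 6 + -3 = 3, A[0][2] + B[2][2] = 4 + -3 = 1) = 1 (attained at k = 2)
  C[1][0] = min over k of (A[1][0] + B[0][0] = -5 + -2 = -7, A[1][1] + B[1][0] = -1 + 0 = -1, A[1][2] + B[2][0] = 3 + 6 = 9) = -7 (attained at k = 0)
  C[1][1] = min over k of (A[1][0] + B[0][1] = -5 + -3 = -8, A[1][1] + B[1][1] = -1 + 8 = 7, A[1][2] + B[2][1] = 3 + 4 = 7) = -8 (attained at k = 0)
  C[1][2] = min over k of (A[1][0] + B[0][2] = -5 + 10 = 5, A[1][1] + B[1][2] = -1 + -3 = -4, A[1][2] + B[2][2] = 3 + -3 = 0) = -4 (attained at k = 1)
  C[2][0] = min over k of (A[2][0] + B[0][0] = -3 + -2 = -5, A[2][1] + B[1][0] = -2 + 0 = -2, A[2][2] + B[2][0] = 6 + 6 = 12) = -5 (attained at k = 0)
  C[2][1] = min over k of (A[2][0] + B[0][1] = -3 + -3 = -6, A[2][1] + B[1][1] = -2 + 8 = 6, A[2][2] + B[2][1] = 6 + 4 = 10) = -6 (attained at k = 0)
  C[2][2] = min over k of (A[2][0] + B[0][2] = -3 + 10 = 7, A[2][1] + B[1][2] = -2 + -3 = -5, A[2][2] + B[2][2] = 6 + -3 = 3) = -5 (attained at k = 1)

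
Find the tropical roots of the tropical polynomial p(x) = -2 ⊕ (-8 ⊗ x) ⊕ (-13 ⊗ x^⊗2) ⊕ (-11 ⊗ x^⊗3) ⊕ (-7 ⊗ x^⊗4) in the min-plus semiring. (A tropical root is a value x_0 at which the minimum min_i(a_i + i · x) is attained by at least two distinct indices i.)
Roots: {-4, -2, 5, 6}

Each tropical root is a break point of the lower envelope of the lines y = a_i + i · x (there are 5 lines, with slopes 0, 1, ..., 4). Only the lines that attain the minimum somewhere contribute to roots; other lines are dominated. Here the surviving (envelope) indices are i = 4, i = 3, i = 2, i = 1, i = 0.
Intersections between consecutive envelope lines give the roots: for adjacent envelope indices i < j the intersection is x = (a_i − a_j) / (j − i). Reading off the sorted break points: {-4, -2, 5, 6}.
Verification: at each break x_0, at least two indices attain the minimum of min_i(a_i + i · x_0).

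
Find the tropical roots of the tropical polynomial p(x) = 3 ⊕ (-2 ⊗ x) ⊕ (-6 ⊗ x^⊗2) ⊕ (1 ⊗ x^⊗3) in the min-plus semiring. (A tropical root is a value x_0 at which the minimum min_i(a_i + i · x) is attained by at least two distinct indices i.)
Roots: {-7, 4, 5}

Each tropical root is a break point of the lower envelope of the lines y = a_i + i · x (there are 4 lines, with slopes 0, 1, ..., 3). Only the lines that attain the minimum somewhere contribute to roots; other lines are dominated. Here the surviving (envelope) indices are i = 3, i = 2, i = 1, i = 0.
Intersections between consecutive envelope lines give the roots: for adjacent envelope indices i < j the intersection is x = (a_i − a_j) / (j − i). Reading off the sorted break points: {-7, 4, 5}.
Verification: at each break x_0, at least two indices attain the minimum of min_i(a_i + i · x_0).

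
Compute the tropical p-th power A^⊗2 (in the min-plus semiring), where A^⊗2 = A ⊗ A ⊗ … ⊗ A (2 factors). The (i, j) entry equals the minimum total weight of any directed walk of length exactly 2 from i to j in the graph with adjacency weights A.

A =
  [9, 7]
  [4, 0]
A^⊗2 =
  [11, 7]
  [4, 0]

Each entry (A^⊗2)_ij equals the minimum over all length-2 walks i = v_0 → v_1 → … → v_2 = j of Σ_t A[v_t][v_{t+1}]. For example, for (i, j) = (0, 1) we minimise over 2 possible intermediate vertex sequences; the minimum is 7, attained along the walk 0 → 1 → 1.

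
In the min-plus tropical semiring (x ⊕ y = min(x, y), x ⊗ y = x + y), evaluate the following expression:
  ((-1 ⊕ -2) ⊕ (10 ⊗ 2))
((-1 ⊕ -2) ⊕ (10 ⊗ 2)) = -2

Expand innermost to outermost. Recall ⊕ takes the minimum of its arguments and ⊗ takes their sum. Working out the expression ((-1 ⊕ -2) ⊕ (10 ⊗ 2)) gives -2.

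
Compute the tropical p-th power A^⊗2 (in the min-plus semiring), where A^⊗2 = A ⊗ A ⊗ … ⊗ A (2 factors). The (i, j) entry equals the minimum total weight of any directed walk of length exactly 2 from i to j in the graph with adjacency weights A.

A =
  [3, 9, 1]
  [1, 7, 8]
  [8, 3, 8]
A^⊗2 =
  [6, 4, 4]
  [4, 10, 2]
  [4, 10, 9]

Each entry (A^⊗2)_ij equals the minimum over all length-2 walks i = v_0 → v_1 → … → v_2 = j of Σ_t A[v_t][v_{t+1}]. For example, for (i, j) = (0, 2) we minimise over 3 possible intermediate vertex sequences; the minimum is 4, attained along the walk 0 → 0 → 2.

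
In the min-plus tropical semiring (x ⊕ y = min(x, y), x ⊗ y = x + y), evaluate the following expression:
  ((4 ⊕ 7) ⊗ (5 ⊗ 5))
((4 ⊕ 7) ⊗ (5 ⊗ 5)) = 14

Expand innermost to outermost. Recall ⊕ takes the minimum of its arguments and ⊗ takes their sum. Working out the expression ((4 ⊕ 7) ⊗ (5 ⊗ 5)) gives 14.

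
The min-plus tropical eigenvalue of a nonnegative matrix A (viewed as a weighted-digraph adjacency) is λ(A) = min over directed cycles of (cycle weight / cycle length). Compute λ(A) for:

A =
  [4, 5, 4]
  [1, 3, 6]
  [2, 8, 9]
λ(A) = 3

Enumerate directed cycles and compute their means (weight / length). Sample:
  cycle 0 → 0: weight = 4, length = 1, mean = 4/1 ≈ 4.000
  cycle 1 → 1: weight = 3, length = 1, mean = 3/1 ≈ 3.000
  cycle 2 → 2: weight = 9, length = 1, mean = 9/1 ≈ 9.000
  cycle 0 → 1 → 0: weight = 6, length = 2, mean = 6/2 ≈ 3.000
  cycle 0 → 2 → 0: weight = 6, length = 2, mean = 6/2 ≈ 3.000
  cycle 1 → 0 → 1: weight = 6, length = 2, mean = 6/2 ≈ 3.000
Minimum mean = 3.000, attained e.g. along the cycle 1 → 1 with weight 3 and length 1. So λ(A) = 3/1 = 3.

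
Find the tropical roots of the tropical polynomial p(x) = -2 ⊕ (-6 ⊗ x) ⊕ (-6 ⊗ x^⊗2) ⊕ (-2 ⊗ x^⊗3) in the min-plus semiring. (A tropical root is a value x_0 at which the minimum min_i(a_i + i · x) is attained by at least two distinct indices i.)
Roots: {-4, 0, 4}

Each tropical root is a break point of the lower envelope of the lines y = a_i + i · x (there are 4 lines, with slopes 0, 1, ..., 3). Only the lines that attain the minimum somewhere contribute to roots; other lines are dominated. Here the surviving (envelope) indices are i = 3, i = 2, i = 1, i = 0.
Intersections between consecutive envelope lines give the roots: for adjacent envelope indices i < j the intersection is x = (a_i − a_j) / (j − i). Reading off the sorted break points: {-4, 0, 4}.
Verification: at each break x_0, at least two indices attain the minimum of min_i(a_i + i · x_0).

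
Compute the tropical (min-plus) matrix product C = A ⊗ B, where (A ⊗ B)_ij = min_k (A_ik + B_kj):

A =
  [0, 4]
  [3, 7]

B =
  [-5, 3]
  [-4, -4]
A ⊗ B =
  [-5, 0]
  [-2, 3]

Apply the min-plus product entry-by-entry:
  C[0][0] = min over k of (A[0][0] + B[0][0] = 0 + -5 = -5, A[0][1] + B[1][0] = 4 + -4 = 0) = -5 (attained at k = 0)
  C[0][1] = min over k of (A[0][0] + B[0][1] = 0 + 3 = 3, A[0][1] + B[1][1] = 4 + -4 = 0) = 0 (attained at k = 1)
  C[1][0] = min over k of (A[1][0] + B[0][0] = 3 + -5 = -2, A[1][1] + B[1][0] = 7 + -4 = 3) = -2 (attained at k = 0)
  C[1][1] = min over k of (A[1][0] + B[0][1] = 3 + 3 = 6, A[1][1] + B[1][1] = 7 + -4 = 3) = 3 (attained at k = 1)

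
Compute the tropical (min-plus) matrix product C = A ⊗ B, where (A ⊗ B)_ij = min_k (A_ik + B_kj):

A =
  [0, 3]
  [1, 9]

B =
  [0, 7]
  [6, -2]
A ⊗ B =
  [0, 1]
  [1, 7]

Apply the min-plus product entry-by-entry:
  C[0][0] = min over k of (A[0][0] + B[0][0] = 0 + 0 = 0, A[0][1] + B[1][0] = 3 + 6 = 9) = 0 (attained at k = 0)
  C[0][1] = min over k of (A[0][0] + B[0][1] = 0 + 7 = 7, A[0][1] + B[1][1] = 3 + -2 = 1) = 1 (attained at k = 1)
  C[1][0] = min over k of (A[1][0] + B[0][0] = 1 + 0 = 1, A[1][1] + B[1][0] = 9 + 6 = 15) = 1 (attained at k = 0)
  C[1][1] = min over k of (A[1][0] + B[0][1] = 1 + 7 = 8, A[1][1] + B[1][1] = 9 + -2 = 7) = 7 (attained at k = 1)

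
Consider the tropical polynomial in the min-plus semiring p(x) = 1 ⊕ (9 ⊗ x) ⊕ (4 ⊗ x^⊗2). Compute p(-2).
p(-2) = 0

A tropical monomial a ⊗ x^⊗i evaluates to a + i · x. Evaluating each term at x = -2:
  Term 0 contributes 1 + 0 · -2 = 1
  Term 1 contributes 9 + 1 · -2 = 7
  Term 2 contributes 4 + 2 · -2 = 0
p(-2) = ⊕ of these = min[1, 7, 0] = 0.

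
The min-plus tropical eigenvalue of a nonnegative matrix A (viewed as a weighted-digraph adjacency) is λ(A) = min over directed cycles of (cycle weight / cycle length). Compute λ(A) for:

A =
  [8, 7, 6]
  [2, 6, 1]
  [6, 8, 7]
λ(A) = 9/2

Enumerate directed cycles and compute their means (weight / length). Sample:
  cycle 0 → 0: weight = 8, length = 1, mean = 8/1 ≈ 8.000
  cycle 1 → 1: weight = 6, length = 1, mean = 6/1 ≈ 6.000
  cycle 2 → 2: weight = 7, length = 1, mean = 7/1 ≈ 7.000
  cycle 0 → 1 → 0: weight = 9, length = 2, mean = 9/2 ≈ 4.500
  cycle 0 → 2 → 0: weight = 12, length = 2, mean = 12/2 ≈ 6.000
  cycle 1 → 0 → 1: weight = 9, length = 2, mean = 9/2 ≈ 4.500
Minimum mean = 4.500, attained e.g. along the cycle 0 → 1 → 0 with weight 9 and length 2. So λ(A) = 9/2 = 9/2.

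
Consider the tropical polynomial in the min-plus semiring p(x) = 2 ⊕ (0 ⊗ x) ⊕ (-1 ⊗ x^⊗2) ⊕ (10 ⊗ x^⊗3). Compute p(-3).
p(-3) = -7

A tropical monomial a ⊗ x^⊗i evaluates to a + i · x. Evaluating each term at x = -3:
  Term 0 contributes 2 + 0 · -3 = 2
  Term 1 contributes 0 + 1 · -3 = -3
  Term 2 contributes -1 + 2 · -3 = -7
  Term 3 contributes 10 + 3 · -3 = 1
p(-3) = ⊕ of these = min[2, -3, -7, 1] = -7.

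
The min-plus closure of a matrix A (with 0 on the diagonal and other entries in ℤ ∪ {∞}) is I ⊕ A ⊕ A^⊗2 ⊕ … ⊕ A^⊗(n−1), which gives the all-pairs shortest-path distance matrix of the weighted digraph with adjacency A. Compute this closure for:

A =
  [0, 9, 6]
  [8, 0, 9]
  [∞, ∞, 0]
Closure =
  [0, 9, 6]
  [8, 0, 9]
  [∞, ∞, 0]

This is the Floyd-Warshall all-pairs shortest-path computation. For each intermediate vertex k = 0, 1, …, 2, update dist[i][j] ← min(dist[i][j], dist[i][k] + dist[k][j]). The final matrix gives, for each (i, j), the minimum total weight of any directed path from i to j (possibly empty when i = j).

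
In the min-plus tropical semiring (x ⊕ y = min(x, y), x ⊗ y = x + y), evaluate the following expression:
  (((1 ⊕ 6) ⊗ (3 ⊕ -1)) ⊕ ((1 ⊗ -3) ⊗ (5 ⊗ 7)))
(((1 ⊕ 6) ⊗ (3 ⊕ -1)) ⊕ ((1 ⊗ -3) ⊗ (5 ⊗ 7))) = 0

Expand innermost to outermost. Recall ⊕ takes the minimum of its arguments and ⊗ takes their sum. Working out the expression (((1 ⊕ 6) ⊗ (3 ⊕ -1)) ⊕ ((1 ⊗ -3) ⊗ (5 ⊗ 7))) gives 0.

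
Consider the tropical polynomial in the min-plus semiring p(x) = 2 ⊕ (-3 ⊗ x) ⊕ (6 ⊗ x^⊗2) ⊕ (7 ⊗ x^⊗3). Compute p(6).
p(6) = 2

A tropical monomial a ⊗ x^⊗i evaluates to a + i · x. Evaluating each term at x = 6:
  Term 0 contributes 2 + 0 · 6 = 2
  Term 1 contributes -3 + 1 · 6 = 3
  Term 2 contributes 6 + 2 · 6 = 18
  Term 3 contributes 7 + 3 · 6 = 25
p(6) = ⊕ of these = min[2, 3, 18, 25] = 2.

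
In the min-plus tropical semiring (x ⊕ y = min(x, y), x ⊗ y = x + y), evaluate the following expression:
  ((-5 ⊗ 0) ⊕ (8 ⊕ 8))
((-5 ⊗ 0) ⊕ (8 ⊕ 8)) = -5

Expand innermost to outermost. Recall ⊕ takes the minimum of its arguments and ⊗ takes their sum. Working out the expression ((-5 ⊗ 0) ⊕ (8 ⊕ 8)) gives -5.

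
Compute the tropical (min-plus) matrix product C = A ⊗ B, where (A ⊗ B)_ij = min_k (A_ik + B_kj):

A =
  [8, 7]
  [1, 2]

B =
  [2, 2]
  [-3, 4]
A ⊗ B =
  [4, 10]
  [-1, 3]

Apply the min-plus product entry-by-entry:
  C[0][0] = min over k of (A[0][0] + B[0][0] = 8 + 2 = 10, A[0][1] + B[1][0] = 7 + -3 = 4) = 4 (attained at k = 1)
  C[0][1] = min over k of (A[0][0] + B[0][1] = 8 + 2 = 10, A[0][1] + B[1][1] = 7 + 4 = 11) = 10 (attained at k = 0)
  C[1][0] = min over k of (A[1][0] + B[0][0] = 1 + 2 = 3, A[1][1] + B[1][0] = 2 + -3 = -1) = -1 (attained at k = 1)
  C[1][1] = min over k of (A[1][0] + B[0][1] = 1 + 2 = 3, A[1][1] + B[1][1] = 2 + 4 = 6) = 3 (attained at k = 0)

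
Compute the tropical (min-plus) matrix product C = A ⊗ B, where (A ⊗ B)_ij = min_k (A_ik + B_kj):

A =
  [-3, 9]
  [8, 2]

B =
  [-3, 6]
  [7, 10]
A ⊗ B =
  [-6, 3]
  [5, 12]

Apply the min-plus product entry-by-entry:
  C[0][0] = min over k of (A[0][0] + B[0][0] = -3 + -3 = -6, A[0][1] + B[1][0] = 9 + 7 = 16) = -6 (attained at k = 0)
  C[0][1] = min over k of (A[0][0] + B[0][1] = -3 + 6 = 3, A[0][1] + B[1][1] = 9 + 10 = 19) = 3 (attained at k = 0)
  C[1][0] = min over k of (A[1][0] + B[0][0] = 8 + -3 = 5, A[1][1] + B[1][0] = 2 + 7 = 9) = 5 (attained at k = 0)
  C[1][1] = min over k of (A[1][0] + B[0][1] = 8 + 6 = 14, A[1][1] + B[1][1] = 2 + 10 = 12) = 12 (attained at k = 1)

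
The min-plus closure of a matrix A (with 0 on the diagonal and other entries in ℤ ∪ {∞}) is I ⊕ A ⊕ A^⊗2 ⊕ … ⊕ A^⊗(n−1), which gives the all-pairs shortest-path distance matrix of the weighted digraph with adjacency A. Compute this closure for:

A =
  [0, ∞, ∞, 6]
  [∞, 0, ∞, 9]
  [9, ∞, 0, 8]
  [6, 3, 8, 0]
Closure =
  [0, 9, 14, 6]
  [15, 0, 17, 9]
  [9, 11, 0, 8]
  [6, 3, 8, 0]

This is the Floyd-Warshall all-pairs shortest-path computation. For each intermediate vertex k = 0, 1, …, 3, update dist[i][j] ← min(dist[i][j], dist[i][k] + dist[k][j]). The final matrix gives, for each (i, j), the minimum total weight of any directed path from i to j (possibly empty when i = j).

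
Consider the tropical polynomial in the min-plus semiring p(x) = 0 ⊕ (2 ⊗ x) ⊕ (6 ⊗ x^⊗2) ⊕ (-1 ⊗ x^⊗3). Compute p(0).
p(0) = -1

A tropical monomial a ⊗ x^⊗i evaluates to a + i · x. Evaluating each term at x = 0:
  Term 0 contributes 0 + 0 · 0 = 0
  Term 1 contributes 2 + 1 · 0 = 2
  Term 2 contributes 6 + 2 · 0 = 6
  Term 3 contributes -1 + 3 · 0 = -1
p(0) = ⊕ of these = min[0, 2, 6, -1] = -1.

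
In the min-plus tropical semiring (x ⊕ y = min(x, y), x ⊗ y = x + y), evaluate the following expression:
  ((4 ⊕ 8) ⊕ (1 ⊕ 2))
((4 ⊕ 8) ⊕ (1 ⊕ 2)) = 1

Expand innermost to outermost. Recall ⊕ takes the minimum of its arguments and ⊗ takes their sum. Working out the expression ((4 ⊕ 8) ⊕ (1 ⊕ 2)) gives 1.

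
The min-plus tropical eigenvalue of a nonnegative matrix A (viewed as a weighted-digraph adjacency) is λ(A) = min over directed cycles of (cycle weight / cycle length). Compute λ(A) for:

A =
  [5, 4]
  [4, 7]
λ(A) = 4

Enumerate directed cycles and compute their means (weight / length). Sample:
  cycle 0 → 0: weight = 5, length = 1, mean = 5/1 ≈ 5.000
  cycle 1 → 1: weight = 7, length = 1, mean = 7/1 ≈ 7.000
  cycle 0 → 1 → 0: weight = 8, length = 2, mean = 8/2 ≈ 4.000
  cycle 1 → 0 → 1: weight = 8, length = 2, mean = 8/2 ≈ 4.000
Minimum mean = 4.000, attained e.g. along the cycle 0 → 1 → 0 with weight 8 and length 2. So λ(A) = 8/2 = 4.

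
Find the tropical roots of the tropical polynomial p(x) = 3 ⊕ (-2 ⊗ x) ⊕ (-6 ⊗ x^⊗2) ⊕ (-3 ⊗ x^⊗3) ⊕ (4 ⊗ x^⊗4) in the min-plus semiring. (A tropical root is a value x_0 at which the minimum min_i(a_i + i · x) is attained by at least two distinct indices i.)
Roots: {-7, -3, 4, 5}

Each tropical root is a break point of the lower envelope of the lines y = a_i + i · x (there are 5 lines, with slopes 0, 1, ..., 4). Only the lines that attain the minimum somewhere contribute to roots; other lines are dominated. Here the surviving (envelope) indices are i = 4, i = 3, i = 2, i = 1, i = 0.
Intersections between consecutive envelope lines give the roots: for adjacent envelope indices i < j the intersection is x = (a_i − a_j) / (j − i). Reading off the sorted break points: {-7, -3, 4, 5}.
Verification: at each break x_0, at least two indices attain the minimum of min_i(a_i + i · x_0).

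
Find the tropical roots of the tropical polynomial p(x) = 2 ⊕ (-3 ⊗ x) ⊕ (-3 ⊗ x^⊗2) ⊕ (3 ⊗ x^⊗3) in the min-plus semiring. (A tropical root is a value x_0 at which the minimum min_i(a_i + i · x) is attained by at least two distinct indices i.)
Roots: {-6, 0, 5}

Each tropical root is a break point of the lower envelope of the lines y = a_i + i · x (there are 4 lines, with slopes 0, 1, ..., 3). Only the lines that attain the minimum somewhere contribute to roots; other lines are dominated. Here the surviving (envelope) indices are i = 3, i = 2, i = 1, i = 0.
Intersections between consecutive envelope lines give the roots: for adjacent envelope indices i < j the intersection is x = (a_i − a_j) / (j − i). Reading off the sorted break points: {-6, 0, 5}.
Verification: at each break x_0, at least two indices attain the minimum of min_i(a_i + i · x_0).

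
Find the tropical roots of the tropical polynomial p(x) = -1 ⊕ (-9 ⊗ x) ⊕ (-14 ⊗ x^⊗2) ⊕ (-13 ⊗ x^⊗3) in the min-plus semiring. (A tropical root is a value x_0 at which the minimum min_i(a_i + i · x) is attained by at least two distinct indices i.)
Roots: {-1, 5, 8}

Each tropical root is a break point of the lower envelope of the lines y = a_i + i · x (there are 4 lines, with slopes 0, 1, ..., 3). Only the lines that attain the minimum somewhere contribute to roots; other lines are dominated. Here the surviving (envelope) indices are i = 3, i = 2, i = 1, i = 0.
Intersections between consecutive envelope lines give the roots: for adjacent envelope indices i < j the intersection is x = (a_i − a_j) / (j − i). Reading off the sorted break points: {-1, 5, 8}.
Verification: at each break x_0, at least two indices attain the minimum of min_i(a_i + i · x_0).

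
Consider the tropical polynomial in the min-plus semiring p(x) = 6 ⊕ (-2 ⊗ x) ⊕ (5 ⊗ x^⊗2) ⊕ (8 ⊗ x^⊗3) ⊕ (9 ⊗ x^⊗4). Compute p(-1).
p(-1) = -3

A tropical monomial a ⊗ x^⊗i evaluates to a + i · x. Evaluating each term at x = -1:
  Term 0 contributes 6 + 0 · -1 = 6
  Term 1 contributes -2 + 1 · -1 = -3
  Term 2 contributes 5 + 2 · -1 = 3
  Term 3 contributes 8 + 3 · -1 = 5
  Term 4 contributes 9 + 4 · -1 = 5
p(-1) = ⊕ of these = min[6, -3, 3, 5, 5] = -3.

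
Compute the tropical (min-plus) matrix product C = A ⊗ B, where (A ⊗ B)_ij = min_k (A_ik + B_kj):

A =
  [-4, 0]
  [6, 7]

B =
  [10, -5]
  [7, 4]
A ⊗ B =
  [6, -9]
  [14, 1]

Apply the min-plus product entry-by-entry:
  C[0][0] = min over k of (A[0][0] + B[0][0] = -4 + 10 = 6, A[0][1] + B[1][0] = 0 + 7 = 7) = 6 (attained at k = 0)
  C[0][1] = min over k of (A[0][0] + B[0][1] = -4 + -5 = -9, A[0][1] + B[1][1] = 0 + 4 = 4) = -9 (attained at k = 0)
  C[1][0] = min over k of (A[1][0] + B[0][0] = 6 + 10 = 16, A[1][1] + B[1][0] = 7 + 7 = 14) = 14 (attained at k = 1)
  C[1][1] = min over k of (A[1][0] + B[0][1] = 6 + -5 = 1, A[1][1] + B[1][1] = 7 + 4 = 11) = 1 (attained at k = 0)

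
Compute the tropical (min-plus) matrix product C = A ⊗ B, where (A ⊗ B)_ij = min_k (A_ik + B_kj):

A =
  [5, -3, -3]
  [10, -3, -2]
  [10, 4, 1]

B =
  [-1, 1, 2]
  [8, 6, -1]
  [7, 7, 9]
A ⊗ B =
  [4, 3, -4]
  [5, 3, -4]
  [8, 8, 3]

Apply the min-plus product entry-by-entry:
  C[0][0] = min over k of (A[0][0] + B[0][0] = 5 + -1 = 4, A[0][1] + B[1][0] = -3 + 8 = 5, A[0][2] + B[2][0] = -3 + 7 = 4) = 4 (attained at k = 0)
  C[0][1] = min over k of (A[0][0] + B[0][1] = 5 + 1 = 6, A[0][1] + B[1][1] = -3 + 6 = 3, A[0][2] + B[2][1] = -3 + 7 = 4) = 3 (attained at k = 1)
  C[0][2] = min over k of (A[0][0] + B[0][2] = 5 + 2 = 7, A[0][1] + B[1][2] = -3 + -1 = -4, A[0][2] + B[2][2] = -3 + 9 = 6) = -4 (attained at k = 1)
  C[1][0] = min over k of (A[1][0] + B[0][0] = 10 + -1 = 9, A[1][1] + B[1][0] = -3 + 8 = 5, A[1][2] + B[2][0] = -2 + 7 = 5) = 5 (attained at k = 1)
  C[1][1] = min over k of (A[1][0] + B[0][1] = 10 + 1 = 11, A[1][1] + B[1][1] = -3 + 6 = 3, A[1][2] + B[2][1] = -2 + 7 = 5) = 3 (attained at k = 1)
  C[1][2] = min over k of (A[1][0] + B[0][2] = 10 + 2 = 12, A[1][1] + B[1][2] = -3 + -1 = -4, A[1][2] + B[2][2] = -2 + 9 = 7) = -4 (attained at k = 1)
  C[2][0] = min over k of (A[2][0] + B[0][0] = 10 + -1 = 9, A[2][1] + B[1][0] = 4 + 8 = 12, A[2][2] + B[2][0] = 1 + 7 = 8) = 8 (attained at k = 2)
  C[2][1] = min over k of (A[2][0] + B[0][1] = 10 + 1 = 11, A[2][1] + B[1][1] = 4 + 6 = 10, A[2][2] + B[2][1] = 1 + 7 = 8) = 8 (attained at k = 2)
  C[2][2] = min over k of (A[2][0] + B[0][2] = 10 + 2 = 12, A[2][1] + B[1][2] = 4 + -1 = 3, A[2][2] + B[2][2] = 1 + 9 = 10) = 3 (attained at k = 1)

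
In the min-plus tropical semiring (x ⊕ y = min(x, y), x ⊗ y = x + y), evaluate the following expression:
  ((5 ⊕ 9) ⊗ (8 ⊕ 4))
((5 ⊕ 9) ⊗ (8 ⊕ 4)) = 9

Expand innermost to outermost. Recall ⊕ takes the minimum of its arguments and ⊗ takes their sum. Working out the expression ((5 ⊕ 9) ⊗ (8 ⊕ 4)) gives 9.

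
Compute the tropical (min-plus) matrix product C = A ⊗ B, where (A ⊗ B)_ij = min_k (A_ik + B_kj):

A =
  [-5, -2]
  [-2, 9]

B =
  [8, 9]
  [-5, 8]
A ⊗ B =
  [-7, 4]
  [4, 7]

Apply the min-plus product entry-by-entry:
  C[0][0] = min over k of (A[0][0] + B[0][0] = -5 + 8 = 3, A[0][1] + B[1][0] = -2 + -5 = -7) = -7 (attained at k = 1)
  C[0][1] = min over k of (A[0][0] + B[0][1] = -5 + 9 = 4, A[0][1] + B[1][1] = -2 + 8 = 6) = 4 (attained at k = 0)
  C[1][0] = min over k of (A[1][0] + B[0][0] = -2 + 8 = 6, A[1][1] + B[1][0] = 9 + -5 = 4) = 4 (attained at k = 1)
  C[1][1] = min over k of (A[1][0] + B[0][1] = -2 + 9 = 7, A[1][1] + B[1][1] = 9 + 8 = 17) = 7 (attained at k = 0)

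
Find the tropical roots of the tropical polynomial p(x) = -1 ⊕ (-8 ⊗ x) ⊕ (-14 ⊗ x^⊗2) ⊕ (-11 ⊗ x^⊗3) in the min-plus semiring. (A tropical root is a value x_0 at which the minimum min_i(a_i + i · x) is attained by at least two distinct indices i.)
Roots: {-3, 6, 7}

Each tropical root is a break point of the lower envelope of the lines y = a_i + i · x (there are 4 lines, with slopes 0, 1, ..., 3). Only the lines that attain the minimum somewhere contribute to roots; other lines are dominated. Here the surviving (envelope) indices are i = 3, i = 2, i = 1, i = 0.
Intersections between consecutive envelope lines give the roots: for adjacent envelope indices i < j the intersection is x = (a_i − a_j) / (j − i). Reading off the sorted break points: {-3, 6, 7}.
Verification: at each break x_0, at least two indices attain the minimum of min_i(a_i + i · x_0).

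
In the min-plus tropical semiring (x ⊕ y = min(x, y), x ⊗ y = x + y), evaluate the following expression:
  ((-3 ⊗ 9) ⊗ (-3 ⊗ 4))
((-3 ⊗ 9) ⊗ (-3 ⊗ 4)) = 7

Expand innermost to outermost. Recall ⊕ takes the minimum of its arguments and ⊗ takes their sum. Working out the expression ((-3 ⊗ 9) ⊗ (-3 ⊗ 4)) gives 7.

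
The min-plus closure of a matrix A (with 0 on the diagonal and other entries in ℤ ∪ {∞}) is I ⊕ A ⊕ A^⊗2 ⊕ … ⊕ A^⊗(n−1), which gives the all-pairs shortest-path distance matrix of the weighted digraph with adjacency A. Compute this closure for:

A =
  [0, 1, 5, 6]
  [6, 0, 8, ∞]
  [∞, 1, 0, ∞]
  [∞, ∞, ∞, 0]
Closure =
  [0, 1, 5, 6]
  [6, 0, 8, 12]
  [7, 1, 0, 13]
  [∞, ∞, ∞, 0]

This is the Floyd-Warshall all-pairs shortest-path computation. For each intermediate vertex k = 0, 1, …, 3, update dist[i][j] ← min(dist[i][j], dist[i][k] + dist[k][j]). The final matrix gives, for each (i, j), the minimum total weight of any directed path from i to j (possibly empty when i = j).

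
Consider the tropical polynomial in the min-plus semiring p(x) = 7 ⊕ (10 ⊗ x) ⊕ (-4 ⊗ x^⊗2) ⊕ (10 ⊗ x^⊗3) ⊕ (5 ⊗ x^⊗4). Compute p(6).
p(6) = 7

A tropical monomial a ⊗ x^⊗i evaluates to a + i · x. Evaluating each term at x = 6:
  Term 0 contributes 7 + 0 · 6 = 7
  Term 1 contributes 10 + 1 · 6 = 16
  Term 2 contributes -4 + 2 · 6 = 8
  Term 3 contributes 10 + 3 · 6 = 28
  Term 4 contributes 5 + 4 · 6 = 29
p(6) = ⊕ of these = min[7, 16, 8, 28, 29] = 7.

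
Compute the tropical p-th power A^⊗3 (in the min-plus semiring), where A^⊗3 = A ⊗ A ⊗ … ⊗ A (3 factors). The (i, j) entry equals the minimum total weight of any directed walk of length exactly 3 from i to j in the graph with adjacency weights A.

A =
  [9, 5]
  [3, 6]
A^⊗3 =
  [14, 13]
  [11, 14]

Each entry (A^⊗3)_ij equals the minimum over all length-3 walks i = v_0 → v_1 → … → v_3 = j of Σ_t A[v_t][v_{t+1}]. For example, for (i, j) = (0, 1) we minimise over 4 possible intermediate vertex sequences; the minimum is 13, attained along the walk 0 → 1 → 0 → 1.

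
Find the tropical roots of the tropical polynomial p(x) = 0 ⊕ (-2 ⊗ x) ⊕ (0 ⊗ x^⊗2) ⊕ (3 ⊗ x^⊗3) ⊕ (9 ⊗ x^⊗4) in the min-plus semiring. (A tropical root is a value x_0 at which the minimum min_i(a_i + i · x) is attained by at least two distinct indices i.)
Roots: {-6, -3, -2, 2}

Each tropical root is a break point of the lower envelope of the lines y = a_i + i · x (there are 5 lines, with slopes 0, 1, ..., 4). Only the lines that attain the minimum somewhere contribute to roots; other lines are dominated. Here the surviving (envelope) indices are i = 4, i = 3, i = 2, i = 1, i = 0.
Intersections between consecutive envelope lines give the roots: for adjacent envelope indices i < j the intersection is x = (a_i − a_j) / (j − i). Reading off the sorted break points: {-6, -3, -2, 2}.
Verification: at each break x_0, at least two indices attain the minimum of min_i(a_i + i · x_0).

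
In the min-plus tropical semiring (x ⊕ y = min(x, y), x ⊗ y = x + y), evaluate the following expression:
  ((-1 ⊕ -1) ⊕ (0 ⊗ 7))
((-1 ⊕ -1) ⊕ (0 ⊗ 7)) = -1

Expand innermost to outermost. Recall ⊕ takes the minimum of its arguments and ⊗ takes their sum. Working out the expression ((-1 ⊕ -1) ⊕ (0 ⊗ 7)) gives -1.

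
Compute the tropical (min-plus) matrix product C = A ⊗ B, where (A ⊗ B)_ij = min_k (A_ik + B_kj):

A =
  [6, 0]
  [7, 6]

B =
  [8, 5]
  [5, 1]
A ⊗ B =
  [5, 1]
  [11, 7]

Apply the min-plus product entry-by-entry:
  C[0][0] = min over k of (A[0][0] + B[0][0] = 6 + 8 = 14, A[0][1] + B[1][0] = 0 + 5 = 5) = 5 (attained at k = 1)
  C[0][1] = min over k of (A[0][0] + B[0][1] = 6 + 5 = 11, A[0][1] + B[1][1] = 0 + 1 = 1) = 1 (attained at k = 1)
  C[1][0] = min over k of (A[1][0] + B[0][0] = 7 + 8 = 15, A[1][1] + B[1][0] = 6 + 5 = 11) = 11 (attained at k = 1)
  C[1][1] = min over k of (A[1][0] + B[0][1] = 7 + 5 = 12, A[1][1] + B[1][1] = 6 + 1 = 7) = 7 (attained at k = 1)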